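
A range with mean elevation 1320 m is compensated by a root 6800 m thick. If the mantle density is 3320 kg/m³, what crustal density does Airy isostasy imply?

2780 kg/m³

ρ_c h = (ρ_m − ρ_c) r → ρ_c (h + r) = ρ_m r → ρ_c = ρ_m r / (h + r).
ρ_c = 3320 × 6800 m / (1320 m + 6800 m) = 2780 kg/m³.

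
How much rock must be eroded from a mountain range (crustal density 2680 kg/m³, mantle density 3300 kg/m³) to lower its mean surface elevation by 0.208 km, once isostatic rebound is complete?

1.11 km

Net drop Δ = e − u = e − e ρ_c/ρ_m = e (ρ_m − ρ_c)/ρ_m.
e = Δ ρ_m/(ρ_m − ρ_c) = 0.208 km × 3300/620 = 1.11 km.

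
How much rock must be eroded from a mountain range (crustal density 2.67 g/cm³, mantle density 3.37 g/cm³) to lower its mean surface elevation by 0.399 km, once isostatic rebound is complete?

1.92 km

Net drop Δ = e − u = e − e ρ_c/ρ_m = e (ρ_m − ρ_c)/ρ_m.
e = Δ ρ_m/(ρ_m − ρ_c) = 0.399 km × 3.37/0.7 = 1.92 km.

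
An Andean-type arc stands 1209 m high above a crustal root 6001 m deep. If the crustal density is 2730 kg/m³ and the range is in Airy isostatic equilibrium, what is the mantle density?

Airy balance: ρ_c h = (ρ_m − ρ_c) r → ρ_m = ρ_c (1 + h/r).
ρ_m = 2730 × (1 + 1209 m/6001 m) = 3280 kg/m³.

3280 kg/m³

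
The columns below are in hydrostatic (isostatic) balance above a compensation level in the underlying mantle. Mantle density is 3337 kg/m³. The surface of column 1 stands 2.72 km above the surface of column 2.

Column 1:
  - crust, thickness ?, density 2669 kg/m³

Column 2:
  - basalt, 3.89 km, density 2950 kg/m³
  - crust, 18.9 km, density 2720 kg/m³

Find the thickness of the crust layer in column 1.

33.3 km

Take the compensation level at the base of the deeper column (depth z_c below the surface of column 1) and equate Σ ρ_i t_i down to z_c; mantle fills any gap and the z_c terms cancel.
Column 1: x×2669 + (z_c − 0 − x)×3337
Column 2: 2.72×0 + 3.89×2950 + 18.9×2720 + (z_c − 2.72 − 22.79)×3337
The z_c×3337 term appears on both sides and cancels. Collect the known terms of each column as K = Σ(ρt)_known − 3337 × (depth of known layers): K_1 = 0 − 3337×0 = 0; K_2 = 62883.5 − 3337×(2.72 + 22.79) = −22243.37.
Balance: K_1 − x×(3337 − 2669) = K_2, so x = (K_1 − K_2)/(3337 − 2669) = 22243.4/668 = 33.3 km.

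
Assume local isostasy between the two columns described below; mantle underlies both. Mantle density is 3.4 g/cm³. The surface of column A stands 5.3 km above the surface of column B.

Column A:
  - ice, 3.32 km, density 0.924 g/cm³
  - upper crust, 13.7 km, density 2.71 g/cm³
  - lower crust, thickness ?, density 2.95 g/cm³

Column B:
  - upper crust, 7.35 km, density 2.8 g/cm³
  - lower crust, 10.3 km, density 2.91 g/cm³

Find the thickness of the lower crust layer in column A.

Take the compensation level at the base of the deeper column (depth z_c below the surface of column A) and equate Σ ρ_i t_i down to z_c; mantle fills any gap and the z_c terms cancel.
Column A: 3.32×0.924 + 13.7×2.71 + x×2.95 + (z_c − 17.02 − x)×3.4
Column B: 5.3×0 + 7.35×2.8 + 10.3×2.91 + (z_c − 5.3 − 17.65)×3.4
The z_c×3.4 term appears on both sides and cancels. Collect the known terms of each column as K = Σ(ρt)_known − 3.4 × (depth of known layers): K_A = 40.19468 − 3.4×17.02 = −17.67332; K_B = 50.553 − 3.4×(5.3 + 17.65) = −27.477.
Balance: K_A − x×(3.4 − 2.95) = K_B, so x = (K_A − K_B)/(3.4 − 2.95) = 9.80368/0.45 = 21.8 km.

21.8 km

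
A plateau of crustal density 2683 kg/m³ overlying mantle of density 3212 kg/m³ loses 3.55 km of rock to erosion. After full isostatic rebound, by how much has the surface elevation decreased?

0.585 km

Rebound u = e ρ_c/ρ_m = 3.55 km × 2683/3212 = 2.965 km.
Net surface drop = e − u = 3.55 km − 2.965 km = e (ρ_m − ρ_c)/ρ_m = 0.585 km.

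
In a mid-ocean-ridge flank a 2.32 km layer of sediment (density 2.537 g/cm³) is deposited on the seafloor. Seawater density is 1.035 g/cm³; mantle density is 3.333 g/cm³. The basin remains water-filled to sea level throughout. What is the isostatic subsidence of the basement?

1.52 km

Submarine loading: the sediment displaces seawater, and the subsidence is in turn flooded, so s (ρ_m − ρ_w) = t (ρ_sed − ρ_w).
s = 2.32 km × (2.537 − 1.035) / (3.333 − 1.035) = 1.52 km.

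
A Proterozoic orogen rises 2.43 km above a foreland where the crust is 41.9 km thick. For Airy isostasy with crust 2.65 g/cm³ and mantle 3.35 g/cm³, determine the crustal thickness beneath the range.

53.5 km

Root depth r = h ρ_c / (ρ_m − ρ_c) = 2.43 km × 2.65 / 0.7 = 9.199 km.
Total thickness = T + h + r = 41.9 km + 2.43 km + 9.199 km = 53.5 km.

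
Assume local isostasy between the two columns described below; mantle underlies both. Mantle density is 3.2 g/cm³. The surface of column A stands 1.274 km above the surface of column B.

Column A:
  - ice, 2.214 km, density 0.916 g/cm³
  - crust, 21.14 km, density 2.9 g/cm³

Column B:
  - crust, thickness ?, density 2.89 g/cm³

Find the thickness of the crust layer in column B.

23.6 km

Take the compensation level at the base of the deeper column (depth z_c below the surface of column A) and equate Σ ρ_i t_i down to z_c; mantle fills any gap and the z_c terms cancel.
Column A: 2.214×0.916 + 21.14×2.9 + (z_c − 23.354)×3.2
Column B: 1.274×0 + x×2.89 + (z_c − 1.274 − 0 − x)×3.2
The z_c×3.2 term appears on both sides and cancels. Collect the known terms of each column as K = Σ(ρt)_known − 3.2 × (depth of known layers): K_A = 63.334024 − 3.2×23.354 = −11.398776; K_B = 0 − 3.2×(1.274 + 0) = −4.0768.
Balance: K_A = K_B − x×(3.2 − 2.89), so x = (K_B − K_A)/(3.2 − 2.89) = 7.32198/0.31 = 23.6 km.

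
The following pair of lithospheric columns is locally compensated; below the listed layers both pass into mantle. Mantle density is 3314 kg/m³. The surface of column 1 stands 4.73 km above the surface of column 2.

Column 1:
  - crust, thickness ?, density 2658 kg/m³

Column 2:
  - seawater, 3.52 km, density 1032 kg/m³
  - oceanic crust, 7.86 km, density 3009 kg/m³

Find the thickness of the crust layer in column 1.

39.8 km

Take the compensation level at the base of the deeper column (depth z_c below the surface of column 1) and equate Σ ρ_i t_i down to z_c; mantle fills any gap and the z_c terms cancel.
Column 1: x×2658 + (z_c − 0 − x)×3314
Column 2: 4.73×0 + 3.52×1032 + 7.86×3009 + (z_c − 4.73 − 11.38)×3314
The z_c×3314 term appears on both sides and cancels. Collect the known terms of each column as K = Σ(ρt)_known − 3314 × (depth of known layers): K_1 = 0 − 3314×0 = 0; K_2 = 27283.38 − 3314×(4.73 + 11.38) = −26105.16.
Balance: K_1 − x×(3314 − 2658) = K_2, so x = (K_1 − K_2)/(3314 − 2658) = 26105.2/656 = 39.8 km.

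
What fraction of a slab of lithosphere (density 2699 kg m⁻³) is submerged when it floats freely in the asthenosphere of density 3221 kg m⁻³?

83.8%

Submerged fraction = ρ_obj/ρ_fluid = 2699/3221 = 83.8%.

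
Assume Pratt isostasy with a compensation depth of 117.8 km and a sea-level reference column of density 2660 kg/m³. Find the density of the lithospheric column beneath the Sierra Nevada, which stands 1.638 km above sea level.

2620 kg/m³

Pratt balance: ρ_ref D = ρ (D + h).
ρ = ρ_ref D/(D + h) = 2660 × 117.8 km/(117.8 km + 1.638 km) = 2620 kg/m³.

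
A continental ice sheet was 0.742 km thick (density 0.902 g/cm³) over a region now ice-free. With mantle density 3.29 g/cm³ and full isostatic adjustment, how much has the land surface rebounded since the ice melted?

Removing the load lets mantle flow back in; uplift u satisfies ρ_ice t = ρ_m u.
u = t ρ_ice/ρ_m = 0.742 km × 0.902/3.29 = 0.203 km.

0.203 km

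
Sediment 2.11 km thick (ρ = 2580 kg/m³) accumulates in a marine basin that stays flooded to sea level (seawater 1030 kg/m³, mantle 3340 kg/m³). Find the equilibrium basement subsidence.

Submarine loading: the sediment displaces seawater, and the subsidence is in turn flooded, so s (ρ_m − ρ_w) = t (ρ_sed − ρ_w).
s = 2.11 km × (2580 − 1030) / (3340 − 1030) = 1.42 km.

1.42 km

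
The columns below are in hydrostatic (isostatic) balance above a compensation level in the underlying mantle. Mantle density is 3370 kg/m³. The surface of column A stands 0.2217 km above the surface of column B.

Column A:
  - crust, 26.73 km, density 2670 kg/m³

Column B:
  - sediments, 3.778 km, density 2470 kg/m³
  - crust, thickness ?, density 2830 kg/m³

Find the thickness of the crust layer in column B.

Take the compensation level at the base of the deeper column (depth z_c below the surface of column A) and equate Σ ρ_i t_i down to z_c; mantle fills any gap and the z_c terms cancel.
Column A: 26.73×2670 + (z_c − 26.73)×3370
Column B: 0.2217×0 + 3.778×2470 + x×2830 + (z_c − 0.2217 − 3.778 − x)×3370
The z_c×3370 term appears on both sides and cancels. Collect the known terms of each column as K = Σ(ρt)_known − 3370 × (depth of known layers): K_A = 71369.1 − 3370×26.73 = −18711; K_B = 9331.66 − 3370×(0.2217 + 3.778) = −4147.329.
Balance: K_A = K_B − x×(3370 − 2830), so x = (K_B − K_A)/(3370 − 2830) = 14563.7/540 = 27 km.

27 km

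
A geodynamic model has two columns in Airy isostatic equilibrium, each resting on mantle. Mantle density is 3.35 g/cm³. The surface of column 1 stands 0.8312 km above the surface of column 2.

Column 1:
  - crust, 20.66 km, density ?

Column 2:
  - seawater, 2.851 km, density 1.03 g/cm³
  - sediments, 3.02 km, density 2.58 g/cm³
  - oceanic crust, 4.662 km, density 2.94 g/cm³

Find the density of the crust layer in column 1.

Take the compensation level at the base of the deeper column (depth z_c below the surface of column 1) and equate Σ ρ_i t_i down to z_c; mantle fills any gap and the z_c terms cancel.
Column 1: 20.66×ρ + (z_c − 20.66)×3.35
Column 2: 0.8312×0 + 2.851×1.03 + 3.02×2.58 + 4.662×2.94 + (z_c − 0.8312 − 10.533)×3.35
The z_c×3.35 term appears on both sides and cancels. Collect the known terms of each column as K = Σ(ρt)_known − 3.35 × (depth of known layers): K_1 = 0 − 3.35×20.66 = −69.211; K_2 = 24.43441 − 3.35×(0.8312 + 10.533) = −13.63566.
Balance: K_1 + 20.66×ρ = K_2, so ρ = (K_2 − K_1)/20.66 = 55.5753/20.66 = 2.69 g/cm³.

2.69 g/cm³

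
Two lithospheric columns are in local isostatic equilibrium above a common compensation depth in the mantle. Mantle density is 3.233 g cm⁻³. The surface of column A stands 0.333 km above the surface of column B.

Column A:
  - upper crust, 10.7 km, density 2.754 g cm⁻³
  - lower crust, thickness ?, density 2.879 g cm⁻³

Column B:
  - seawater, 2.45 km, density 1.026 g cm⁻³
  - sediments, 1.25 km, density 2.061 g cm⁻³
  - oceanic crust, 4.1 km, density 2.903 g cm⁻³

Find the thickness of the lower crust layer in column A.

11.8 km

Take the compensation level at the base of the deeper column (depth z_c below the surface of column A) and equate Σ ρ_i t_i down to z_c; mantle fills any gap and the z_c terms cancel.
Column A: 10.7×2.754 + x×2.879 + (z_c − 10.7 − x)×3.233
Column B: 0.333×0 + 2.45×1.026 + 1.25×2.061 + 4.1×2.903 + (z_c − 0.333 − 7.8)×3.233
The z_c×3.233 term appears on both sides and cancels. Collect the known terms of each column as K = Σ(ρt)_known − 3.233 × (depth of known layers): K_A = 29.4678 − 3.233×10.7 = −5.1253; K_B = 16.99225 − 3.233×(0.333 + 7.8) = −9.301739.
Balance: K_A − x×(3.233 − 2.879) = K_B, so x = (K_A − K_B)/(3.233 − 2.879) = 4.17644/0.354 = 11.8 km.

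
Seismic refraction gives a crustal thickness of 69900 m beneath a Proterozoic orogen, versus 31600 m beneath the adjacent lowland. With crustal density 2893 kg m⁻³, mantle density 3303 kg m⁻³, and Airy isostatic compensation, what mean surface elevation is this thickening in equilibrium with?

4750 m

Excess crust Δ = 69900 m − 31600 m = 38300 m, split between elevation h and root r with h + r = Δ.
Airy balance ρ_c h = (ρ_m − ρ_c) r gives r = h ρ_c/(ρ_m − ρ_c), so h (1 + ρ_c/(ρ_m − ρ_c)) = Δ, i.e. h = Δ (ρ_m − ρ_c)/ρ_m.
h = 38300 m × 410/3303 = 4750 m.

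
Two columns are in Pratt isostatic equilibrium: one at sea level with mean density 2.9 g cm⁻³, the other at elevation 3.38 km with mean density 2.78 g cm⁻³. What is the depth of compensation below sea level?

ρ_ref D = ρ (D + h) → D (ρ_ref − ρ) = ρ h.
D = ρ h/(ρ_ref − ρ) = 2.78 × 3.38 km/(2.9 − 2.78) = 78.3 km.

78.3 km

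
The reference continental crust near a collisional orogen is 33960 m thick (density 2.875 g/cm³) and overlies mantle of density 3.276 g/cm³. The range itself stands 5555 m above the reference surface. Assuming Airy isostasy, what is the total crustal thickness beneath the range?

Root depth r = h ρ_c / (ρ_m − ρ_c) = 5555 m × 2.875 / 0.401 = 39830 m.
Total thickness = T + h + r = 33960 m + 5555 m + 39830 m = 79300 m.

79300 m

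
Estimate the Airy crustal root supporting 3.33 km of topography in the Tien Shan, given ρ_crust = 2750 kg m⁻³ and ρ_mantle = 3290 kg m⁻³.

Balancing pressure at the compensation depth: the weight of the topography is balanced by the buoyancy of the root, ρ_c h = (ρ_m − ρ_c) r.
r = h · ρ_c / (ρ_m − ρ_c) = 3.33 km × 2750 / (3290 − 2750) = 17 km.

17 km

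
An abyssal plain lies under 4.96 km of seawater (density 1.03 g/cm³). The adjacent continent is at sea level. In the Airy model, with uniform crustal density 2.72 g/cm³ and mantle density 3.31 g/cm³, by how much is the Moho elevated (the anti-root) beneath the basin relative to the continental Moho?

14.2 km

In Airy isostatic equilibrium: replacing crust with seawater at the top is compensated by replacing crust with mantle at the base: d (ρ_c − ρ_w) = a (ρ_m − ρ_c).
a = d (ρ_c − ρ_w)/(ρ_m − ρ_c) = 4.96 km × 1.69/0.59 = 14.2 km.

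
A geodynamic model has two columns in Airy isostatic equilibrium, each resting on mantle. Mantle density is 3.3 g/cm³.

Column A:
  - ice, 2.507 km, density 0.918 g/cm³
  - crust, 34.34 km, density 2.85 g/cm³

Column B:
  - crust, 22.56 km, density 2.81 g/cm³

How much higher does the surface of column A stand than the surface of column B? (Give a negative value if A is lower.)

For any compensation level in the mantle, the mantle terms cancel and isostasy reduces to e = (Σt_A − Σt_B) − (Σ(ρt)_A − Σ(ρt)_B) / ρ_m.
Σt_A = 36.847 km; Σt_B = 22.56 km; Σ(ρt)_A = 100.170426; Σ(ρt)_B = 63.3936 (in km·g/cm³).
e = (36.847 − 22.56) − (100.170426 − 63.3936) / 3.3 = 3.14 km.

3.14 km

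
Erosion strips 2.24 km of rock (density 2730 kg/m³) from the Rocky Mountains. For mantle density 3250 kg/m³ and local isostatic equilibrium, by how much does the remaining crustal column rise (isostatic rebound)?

1.88 km

Unloading: uplift u = e ρ_c/ρ_m = 2.24 km × 2730/3250 = 1.88 km.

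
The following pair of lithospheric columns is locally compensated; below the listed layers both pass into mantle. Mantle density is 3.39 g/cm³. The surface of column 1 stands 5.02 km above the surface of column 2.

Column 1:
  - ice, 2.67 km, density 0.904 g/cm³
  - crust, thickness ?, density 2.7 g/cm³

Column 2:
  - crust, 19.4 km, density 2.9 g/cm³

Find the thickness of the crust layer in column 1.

Take the compensation level at the base of the deeper column (depth z_c below the surface of column 1) and equate Σ ρ_i t_i down to z_c; mantle fills any gap and the z_c terms cancel.
Column 1: 2.67×0.904 + x×2.7 + (z_c − 2.67 − x)×3.39
Column 2: 5.02×0 + 19.4×2.9 + (z_c − 5.02 − 19.4)×3.39
The z_c×3.39 term appears on both sides and cancels. Collect the known terms of each column as K = Σ(ρt)_known − 3.39 × (depth of known layers): K_1 = 2.41368 − 3.39×2.67 = −6.63762; K_2 = 56.26 − 3.39×(5.02 + 19.4) = −26.5238.
Balance: K_1 − x×(3.39 − 2.7) = K_2, so x = (K_1 − K_2)/(3.39 − 2.7) = 19.8862/0.69 = 28.8 km.

28.8 km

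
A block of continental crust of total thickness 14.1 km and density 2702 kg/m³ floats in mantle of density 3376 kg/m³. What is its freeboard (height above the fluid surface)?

2.81 km

Floating equilibrium: submerged depth d = t ρ_obj/ρ_fluid = 14.1 km × 2702/3376 = 11.29 km.
Freeboard = t − d = 14.1 km − 11.29 km = 2.81 km.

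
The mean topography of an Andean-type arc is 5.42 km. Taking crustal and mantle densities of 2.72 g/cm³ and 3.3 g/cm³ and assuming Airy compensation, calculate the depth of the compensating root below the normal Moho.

Equating mass per unit area of the two columns: the weight of the topography is balanced by the buoyancy of the root, ρ_c h = (ρ_m − ρ_c) r.
r = h · ρ_c / (ρ_m − ρ_c) = 5.42 km × 2.72 / (3.3 − 2.72) = 25.4 km.

25.4 km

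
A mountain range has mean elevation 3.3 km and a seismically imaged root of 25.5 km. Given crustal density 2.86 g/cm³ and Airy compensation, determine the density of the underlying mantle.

Airy balance: ρ_c h = (ρ_m − ρ_c) r → ρ_m = ρ_c (1 + h/r).
ρ_m = 2.86 × (1 + 3.3 km/25.5 km) = 3.23 g/cm³.

3.23 g/cm³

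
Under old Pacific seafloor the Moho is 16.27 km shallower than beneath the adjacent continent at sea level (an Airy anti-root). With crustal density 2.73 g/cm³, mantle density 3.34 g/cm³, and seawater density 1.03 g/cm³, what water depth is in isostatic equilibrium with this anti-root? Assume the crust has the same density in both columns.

Replacing a thickness d of crust by seawater at the top must be balanced by replacing crust with mantle at the base: d (ρ_c − ρ_w) = a (ρ_m − ρ_c).
d = a (ρ_m − ρ_c)/(ρ_c − ρ_w) = 16.27 km × 0.61/1.7 = 5.84 km.

5.84 km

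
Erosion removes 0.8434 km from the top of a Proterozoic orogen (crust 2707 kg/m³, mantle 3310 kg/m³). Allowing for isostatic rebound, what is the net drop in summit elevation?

Rebound u = e ρ_c/ρ_m = 0.8434 km × 2707/3310 = 0.6898 km.
Net surface drop = e − u = 0.8434 km − 0.6898 km = e (ρ_m − ρ_c)/ρ_m = 0.154 km.

0.154 km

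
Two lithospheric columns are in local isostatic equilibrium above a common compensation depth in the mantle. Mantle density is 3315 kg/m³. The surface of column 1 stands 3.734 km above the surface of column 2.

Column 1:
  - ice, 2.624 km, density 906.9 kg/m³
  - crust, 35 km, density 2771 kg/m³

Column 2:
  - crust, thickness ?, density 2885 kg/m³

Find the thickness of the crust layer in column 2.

30.2 km

Take the compensation level at the base of the deeper column (depth z_c below the surface of column 1) and equate Σ ρ_i t_i down to z_c; mantle fills any gap and the z_c terms cancel.
Column 1: 2.624×906.9 + 35×2771 + (z_c − 37.624)×3315
Column 2: 3.734×0 + x×2885 + (z_c − 3.734 − 0 − x)×3315
The z_c×3315 term appears on both sides and cancels. Collect the known terms of each column as K = Σ(ρt)_known − 3315 × (depth of known layers): K_1 = 99364.7056 − 3315×37.624 = −25358.8544; K_2 = 0 − 3315×(3.734 + 0) = −12378.21.
Balance: K_1 = K_2 − x×(3315 − 2885), so x = (K_2 − K_1)/(3315 − 2885) = 12980.6/430 = 30.2 km.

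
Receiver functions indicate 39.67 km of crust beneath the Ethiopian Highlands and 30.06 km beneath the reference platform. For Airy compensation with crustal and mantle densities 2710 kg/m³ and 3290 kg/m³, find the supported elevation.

Excess crust Δ = 39.67 km − 30.06 km = 9.61 km, split between elevation h and root r with h + r = Δ.
Airy balance ρ_c h = (ρ_m − ρ_c) r gives r = h ρ_c/(ρ_m − ρ_c), so h (1 + ρ_c/(ρ_m − ρ_c)) = Δ, i.e. h = Δ (ρ_m − ρ_c)/ρ_m.
h = 9.61 km × 580/3290 = 1.69 km.

1.69 km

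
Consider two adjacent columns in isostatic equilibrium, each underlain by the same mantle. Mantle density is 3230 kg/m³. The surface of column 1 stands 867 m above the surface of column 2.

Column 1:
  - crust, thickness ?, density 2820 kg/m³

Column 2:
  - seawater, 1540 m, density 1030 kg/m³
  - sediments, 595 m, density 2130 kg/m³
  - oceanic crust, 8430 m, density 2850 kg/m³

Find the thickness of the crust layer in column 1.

24500 m

Take the compensation level at the base of the deeper column (depth z_c below the surface of column 1) and equate Σ ρ_i t_i down to z_c; mantle fills any gap and the z_c terms cancel.
Column 1: x×2820 + (z_c − 0 − x)×3230
Column 2: 867×0 + 1540×1030 + 595×2130 + 8430×2850 + (z_c − 867 − 10565)×3230
The z_c×3230 term appears on both sides and cancels. Collect the known terms of each column as K = Σ(ρt)_known − 3230 × (depth of known layers): K_1 = 0 − 3230×0 = 0; K_2 = 26879050 − 3230×(867 + 10565) = −10046310.
Balance: K_1 − x×(3230 − 2820) = K_2, so x = (K_1 − K_2)/(3230 − 2820) = 10046300/410 = 24500 m.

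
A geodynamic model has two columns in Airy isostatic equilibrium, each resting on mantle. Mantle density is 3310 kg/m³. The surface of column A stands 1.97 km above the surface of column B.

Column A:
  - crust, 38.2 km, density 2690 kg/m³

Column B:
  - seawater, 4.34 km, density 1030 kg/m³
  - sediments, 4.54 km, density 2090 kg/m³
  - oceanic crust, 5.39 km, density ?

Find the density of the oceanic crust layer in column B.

Take the compensation level at the base of the deeper column (depth z_c below the surface of column A) and equate Σ ρ_i t_i down to z_c; mantle fills any gap and the z_c terms cancel.
Column A: 38.2×2690 + (z_c − 38.2)×3310
Column B: 1.97×0 + 4.34×1030 + 4.54×2090 + 5.39×ρ + (z_c − 1.97 − 14.27)×3310
The z_c×3310 term appears on both sides and cancels. Collect the known terms of each column as K = Σ(ρt)_known − 3310 × (depth of known layers): K_A = 102758 − 3310×38.2 = −23684; K_B = 13958.8 − 3310×(1.97 + 14.27) = −39795.6.
Balance: K_A = K_B + 5.39×ρ, so ρ = (K_A − K_B)/5.39 = 16111.6/5.39 = 2990 kg/m³.

2990 kg/m³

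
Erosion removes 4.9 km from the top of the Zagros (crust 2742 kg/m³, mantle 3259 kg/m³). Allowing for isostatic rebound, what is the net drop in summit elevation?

Rebound u = e ρ_c/ρ_m = 4.9 km × 2742/3259 = 4.123 km.
Net surface drop = e − u = 4.9 km − 4.123 km = e (ρ_m − ρ_c)/ρ_m = 0.777 km.

0.777 km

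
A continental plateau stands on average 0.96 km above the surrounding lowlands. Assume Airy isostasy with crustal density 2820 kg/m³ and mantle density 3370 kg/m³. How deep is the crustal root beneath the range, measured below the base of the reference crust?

4.92 km

For local isostatic compensation: the weight of the topography is balanced by the buoyancy of the root, ρ_c h = (ρ_m − ρ_c) r.
r = h · ρ_c / (ρ_m − ρ_c) = 0.96 km × 2820 / (3370 − 2820) = 4.92 km.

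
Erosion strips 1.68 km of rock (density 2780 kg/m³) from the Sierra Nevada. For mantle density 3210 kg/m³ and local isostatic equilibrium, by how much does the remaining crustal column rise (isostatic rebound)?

Unloading: uplift u = e ρ_c/ρ_m = 1.68 km × 2780/3210 = 1.45 km.

1.45 km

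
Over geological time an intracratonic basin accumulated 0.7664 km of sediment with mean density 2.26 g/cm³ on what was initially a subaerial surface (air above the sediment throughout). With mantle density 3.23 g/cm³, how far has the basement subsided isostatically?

0.536 km

Subaerial load: s = t ρ_sed / ρ_m = 0.7664 km × 2.26/3.23 = 0.536 km.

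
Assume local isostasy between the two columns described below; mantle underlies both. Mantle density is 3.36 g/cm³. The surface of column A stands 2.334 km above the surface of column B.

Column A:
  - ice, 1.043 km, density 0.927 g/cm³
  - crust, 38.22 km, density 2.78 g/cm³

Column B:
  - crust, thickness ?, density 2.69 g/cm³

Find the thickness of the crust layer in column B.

Take the compensation level at the base of the deeper column (depth z_c below the surface of column A) and equate Σ ρ_i t_i down to z_c; mantle fills any gap and the z_c terms cancel.
Column A: 1.043×0.927 + 38.22×2.78 + (z_c − 39.263)×3.36
Column B: 2.334×0 + x×2.69 + (z_c − 2.334 − 0 − x)×3.36
The z_c×3.36 term appears on both sides and cancels. Collect the known terms of each column as K = Σ(ρt)_known − 3.36 × (depth of known layers): K_A = 107.218461 − 3.36×39.263 = −24.705219; K_B = 0 − 3.36×(2.334 + 0) = −7.84224.
Balance: K_A = K_B − x×(3.36 − 2.69), so x = (K_B − K_A)/(3.36 − 2.69) = 16.863/0.67 = 25.2 km.

25.2 km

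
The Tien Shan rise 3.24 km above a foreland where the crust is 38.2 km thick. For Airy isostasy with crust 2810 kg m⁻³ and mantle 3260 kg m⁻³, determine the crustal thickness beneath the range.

Root depth r = h ρ_c / (ρ_m − ρ_c) = 3.24 km × 2810 / 450 = 20.23 km.
Total thickness = T + h + r = 38.2 km + 3.24 km + 20.23 km = 61.7 km.

61.7 km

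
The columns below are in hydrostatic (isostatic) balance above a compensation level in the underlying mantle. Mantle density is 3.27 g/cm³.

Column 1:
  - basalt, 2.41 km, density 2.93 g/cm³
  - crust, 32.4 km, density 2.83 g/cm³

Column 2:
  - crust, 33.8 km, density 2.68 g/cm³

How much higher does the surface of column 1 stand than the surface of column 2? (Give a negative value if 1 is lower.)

For any compensation level in the mantle, the mantle terms cancel and isostasy reduces to e = (Σt_1 − Σt_2) − (Σ(ρt)_1 − Σ(ρt)_2) / ρ_m.
Σt_1 = 34.81 km; Σt_2 = 33.8 km; Σ(ρt)_1 = 98.7533; Σ(ρt)_2 = 90.584 (in km·g/cm³).
e = (34.81 − 33.8) − (98.7533 − 90.584) / 3.27 = −1.49 km.

−1.49 km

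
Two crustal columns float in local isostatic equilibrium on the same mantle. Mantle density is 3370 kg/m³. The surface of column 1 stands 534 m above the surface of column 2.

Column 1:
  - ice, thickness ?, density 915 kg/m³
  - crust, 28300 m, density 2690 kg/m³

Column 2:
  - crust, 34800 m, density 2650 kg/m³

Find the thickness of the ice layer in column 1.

Take the compensation level at the base of the deeper column (depth z_c below the surface of column 1) and equate Σ ρ_i t_i down to z_c; mantle fills any gap and the z_c terms cancel.
Column 1: x×915 + 28300×2690 + (z_c − 28300 − x)×3370
Column 2: 534×0 + 34800×2650 + (z_c − 534 − 34800)×3370
The z_c×3370 term appears on both sides and cancels. Collect the known terms of each column as K = Σ(ρt)_known − 3370 × (depth of known layers): K_1 = 76127000 − 3370×28300 = −19244000; K_2 = 92220000 − 3370×(534 + 34800) = −26855580.
Balance: K_1 − x×(3370 − 915) = K_2, so x = (K_1 − K_2)/(3370 − 915) = 7611580/2455 = 3100 m.

3100 m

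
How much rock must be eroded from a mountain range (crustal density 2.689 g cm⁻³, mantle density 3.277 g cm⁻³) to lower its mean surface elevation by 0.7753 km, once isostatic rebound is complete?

4.32 km

Net drop Δ = e − u = e − e ρ_c/ρ_m = e (ρ_m − ρ_c)/ρ_m.
e = Δ ρ_m/(ρ_m − ρ_c) = 0.7753 km × 3.277/0.588 = 4.32 km.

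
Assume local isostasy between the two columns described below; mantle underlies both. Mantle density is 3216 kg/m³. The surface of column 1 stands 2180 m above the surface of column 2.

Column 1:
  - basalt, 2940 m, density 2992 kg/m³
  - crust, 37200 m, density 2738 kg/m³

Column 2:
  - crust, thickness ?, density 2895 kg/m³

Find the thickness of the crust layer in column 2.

Take the compensation level at the base of the deeper column (depth z_c below the surface of column 1) and equate Σ ρ_i t_i down to z_c; mantle fills any gap and the z_c terms cancel.
Column 1: 2940×2992 + 37200×2738 + (z_c − 40140)×3216
Column 2: 2180×0 + x×2895 + (z_c − 2180 − 0 − x)×3216
The z_c×3216 term appears on both sides and cancels. Collect the known terms of each column as K = Σ(ρt)_known − 3216 × (depth of known layers): K_1 = 110650080 − 3216×40140 = −18440160; K_2 = 0 − 3216×(2180 + 0) = −7010880.
Balance: K_1 = K_2 − x×(3216 − 2895), so x = (K_2 − K_1)/(3216 − 2895) = 11429300/321 = 35600 m.

35600 m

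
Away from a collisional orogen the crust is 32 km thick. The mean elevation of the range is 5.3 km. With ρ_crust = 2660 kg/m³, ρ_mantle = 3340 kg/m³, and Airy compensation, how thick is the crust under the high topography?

58 km

Root depth r = h ρ_c / (ρ_m − ρ_c) = 5.3 km × 2660 / 680 = 20.73 km.
Total thickness = T + h + r = 32 km + 5.3 km + 20.73 km = 58 km.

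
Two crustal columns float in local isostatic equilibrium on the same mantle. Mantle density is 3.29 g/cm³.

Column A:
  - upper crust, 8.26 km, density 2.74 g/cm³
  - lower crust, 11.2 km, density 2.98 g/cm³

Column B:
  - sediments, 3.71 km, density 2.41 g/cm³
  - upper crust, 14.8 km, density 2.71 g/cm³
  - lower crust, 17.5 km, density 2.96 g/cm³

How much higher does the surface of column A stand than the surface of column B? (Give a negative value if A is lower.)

−2.92 km

For any compensation level in the mantle, the mantle terms cancel and isostasy reduces to e = (Σt_A − Σt_B) − (Σ(ρt)_A − Σ(ρt)_B) / ρ_m.
Σt_A = 19.46 km; Σt_B = 36.01 km; Σ(ρt)_A = 56.0084; Σ(ρt)_B = 100.8491 (in km·g/cm³).
e = (19.46 − 36.01) − (56.0084 − 100.8491) / 3.29 = −2.92 km.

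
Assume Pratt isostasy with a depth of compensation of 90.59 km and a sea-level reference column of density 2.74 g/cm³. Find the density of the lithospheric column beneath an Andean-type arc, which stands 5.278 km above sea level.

2.59 g/cm³

Pratt balance: ρ_ref D = ρ (D + h).
ρ = ρ_ref D/(D + h) = 2.74 × 90.59 km/(90.59 km + 5.278 km) = 2.59 g/cm³.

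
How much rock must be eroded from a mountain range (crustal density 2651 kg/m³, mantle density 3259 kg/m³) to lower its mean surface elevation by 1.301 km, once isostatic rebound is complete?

6.97 km

Net drop Δ = e − u = e − e ρ_c/ρ_m = e (ρ_m − ρ_c)/ρ_m.
e = Δ ρ_m/(ρ_m − ρ_c) = 1.301 km × 3259/608 = 6.97 km.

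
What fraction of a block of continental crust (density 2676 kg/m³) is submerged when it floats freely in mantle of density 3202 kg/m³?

Submerged fraction = ρ_obj/ρ_fluid = 2676/3202 = 83.6%.

83.6%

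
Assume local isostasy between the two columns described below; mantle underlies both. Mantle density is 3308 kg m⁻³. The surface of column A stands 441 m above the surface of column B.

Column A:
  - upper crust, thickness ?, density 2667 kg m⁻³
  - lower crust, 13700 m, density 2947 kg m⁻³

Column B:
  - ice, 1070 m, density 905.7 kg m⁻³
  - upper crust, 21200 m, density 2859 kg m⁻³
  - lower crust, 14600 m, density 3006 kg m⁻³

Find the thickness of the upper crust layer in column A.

20300 m

Take the compensation level at the base of the deeper column (depth z_c below the surface of column A) and equate Σ ρ_i t_i down to z_c; mantle fills any gap and the z_c terms cancel.
Column A: x×2667 + 13700×2947 + (z_c − 13700 − x)×3308
Column B: 441×0 + 1070×905.7 + 21200×2859 + 14600×3006 + (z_c − 441 − 36870)×3308
The z_c×3308 term appears on both sides and cancels. Collect the known terms of each column as K = Σ(ρt)_known − 3308 × (depth of known layers): K_A = 40373900 − 3308×13700 = −4945700; K_B = 105467499 − 3308×(441 + 36870) = −17957289.
Balance: K_A − x×(3308 − 2667) = K_B, so x = (K_A − K_B)/(3308 − 2667) = 13011600/641 = 20300 m.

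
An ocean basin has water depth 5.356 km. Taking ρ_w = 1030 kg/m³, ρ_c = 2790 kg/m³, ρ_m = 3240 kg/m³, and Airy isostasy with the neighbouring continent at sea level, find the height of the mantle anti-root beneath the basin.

By Archimedes' principle applied to the lithosphere: replacing crust with seawater at the top is compensated by replacing crust with mantle at the base: d (ρ_c − ρ_w) = a (ρ_m − ρ_c).
a = d (ρ_c − ρ_w)/(ρ_m − ρ_c) = 5.356 km × 1760/450 = 20.9 km.

20.9 km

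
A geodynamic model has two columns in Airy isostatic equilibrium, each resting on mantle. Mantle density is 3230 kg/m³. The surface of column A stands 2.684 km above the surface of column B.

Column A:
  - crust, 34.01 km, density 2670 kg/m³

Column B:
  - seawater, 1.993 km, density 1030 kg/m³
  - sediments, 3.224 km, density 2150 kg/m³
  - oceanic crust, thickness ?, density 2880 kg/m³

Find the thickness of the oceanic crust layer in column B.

Take the compensation level at the base of the deeper column (depth z_c below the surface of column A) and equate Σ ρ_i t_i down to z_c; mantle fills any gap and the z_c terms cancel.
Column A: 34.01×2670 + (z_c − 34.01)×3230
Column B: 2.684×0 + 1.993×1030 + 3.224×2150 + x×2880 + (z_c − 2.684 − 5.217 − x)×3230
The z_c×3230 term appears on both sides and cancels. Collect the known terms of each column as K = Σ(ρt)_known − 3230 × (depth of known layers): K_A = 90806.7 − 3230×34.01 = −19045.6; K_B = 8984.39 − 3230×(2.684 + 5.217) = −16535.84.
Balance: K_A = K_B − x×(3230 − 2880), so x = (K_B − K_A)/(3230 − 2880) = 2509.76/350 = 7.17 km.

7.17 km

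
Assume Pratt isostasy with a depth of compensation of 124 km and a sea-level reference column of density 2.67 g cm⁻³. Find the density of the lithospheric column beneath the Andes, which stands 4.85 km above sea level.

Pratt balance: ρ_ref D = ρ (D + h).
ρ = ρ_ref D/(D + h) = 2.67 × 124 km/(124 km + 4.85 km) = 2.57 g cm⁻³.

2.57 g cm⁻³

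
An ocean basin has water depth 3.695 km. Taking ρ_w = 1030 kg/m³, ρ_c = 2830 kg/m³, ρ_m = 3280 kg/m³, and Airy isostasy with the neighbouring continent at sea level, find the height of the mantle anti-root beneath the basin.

14.8 km

Equating mass per unit area of the two columns: replacing crust with seawater at the top is compensated by replacing crust with mantle at the base: d (ρ_c − ρ_w) = a (ρ_m − ρ_c).
a = d (ρ_c − ρ_w)/(ρ_m − ρ_c) = 3.695 km × 1800/450 = 14.8 km.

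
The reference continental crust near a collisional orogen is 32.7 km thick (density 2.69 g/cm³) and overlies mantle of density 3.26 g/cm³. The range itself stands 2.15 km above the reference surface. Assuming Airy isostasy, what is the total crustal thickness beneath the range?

Root depth r = h ρ_c / (ρ_m − ρ_c) = 2.15 km × 2.69 / 0.57 = 10.15 km.
Total thickness = T + h + r = 32.7 km + 2.15 km + 10.15 km = 45 km.

45 km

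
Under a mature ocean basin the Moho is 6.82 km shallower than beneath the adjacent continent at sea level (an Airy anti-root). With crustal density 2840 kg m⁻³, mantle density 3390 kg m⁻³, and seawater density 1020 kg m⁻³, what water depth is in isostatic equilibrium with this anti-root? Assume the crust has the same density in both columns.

2.06 km

Replacing a thickness d of crust by seawater at the top must be balanced by replacing crust with mantle at the base: d (ρ_c − ρ_w) = a (ρ_m − ρ_c).
d = a (ρ_m − ρ_c)/(ρ_c − ρ_w) = 6.82 km × 550/1820 = 2.06 km.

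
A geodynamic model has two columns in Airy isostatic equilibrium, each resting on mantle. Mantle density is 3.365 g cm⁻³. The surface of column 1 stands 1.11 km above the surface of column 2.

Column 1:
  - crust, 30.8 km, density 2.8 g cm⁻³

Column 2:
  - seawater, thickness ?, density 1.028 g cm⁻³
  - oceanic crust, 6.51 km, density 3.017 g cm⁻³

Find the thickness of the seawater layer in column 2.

4.88 km

Take the compensation level at the base of the deeper column (depth z_c below the surface of column 1) and equate Σ ρ_i t_i down to z_c; mantle fills any gap and the z_c terms cancel.
Column 1: 30.8×2.8 + (z_c − 30.8)×3.365
Column 2: 1.11×0 + x×1.028 + 6.51×3.017 + (z_c − 1.11 − 6.51 − x)×3.365
The z_c×3.365 term appears on both sides and cancels. Collect the known terms of each column as K = Σ(ρt)_known − 3.365 × (depth of known layers): K_1 = 86.24 − 3.365×30.8 = −17.402; K_2 = 19.64067 − 3.365×(1.11 + 6.51) = −6.00063.
Balance: K_1 = K_2 − x×(3.365 − 1.028), so x = (K_2 − K_1)/(3.365 − 1.028) = 11.4014/2.337 = 4.88 km.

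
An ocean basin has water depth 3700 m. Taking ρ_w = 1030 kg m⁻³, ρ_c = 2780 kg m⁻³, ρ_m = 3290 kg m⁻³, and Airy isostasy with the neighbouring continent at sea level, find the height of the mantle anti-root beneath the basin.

In Airy isostatic equilibrium: replacing crust with seawater at the top is compensated by replacing crust with mantle at the base: d (ρ_c − ρ_w) = a (ρ_m − ρ_c).
a = d (ρ_c − ρ_w)/(ρ_m − ρ_c) = 3700 m × 1750/510 = 12700 m.

12700 m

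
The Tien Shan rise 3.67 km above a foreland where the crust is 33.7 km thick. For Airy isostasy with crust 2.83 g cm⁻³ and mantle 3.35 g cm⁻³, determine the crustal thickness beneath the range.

Root depth r = h ρ_c / (ρ_m − ρ_c) = 3.67 km × 2.83 / 0.52 = 19.97 km.
Total thickness = T + h + r = 33.7 km + 3.67 km + 19.97 km = 57.3 km.

57.3 km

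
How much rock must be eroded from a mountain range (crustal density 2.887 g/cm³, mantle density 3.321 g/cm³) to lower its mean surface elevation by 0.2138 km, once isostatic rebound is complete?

Net drop Δ = e − u = e − e ρ_c/ρ_m = e (ρ_m − ρ_c)/ρ_m.
e = Δ ρ_m/(ρ_m − ρ_c) = 0.2138 km × 3.321/0.434 = 1.64 km.

1.64 km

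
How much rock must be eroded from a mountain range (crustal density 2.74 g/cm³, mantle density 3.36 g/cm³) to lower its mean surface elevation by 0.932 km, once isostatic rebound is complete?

Net drop Δ = e − u = e − e ρ_c/ρ_m = e (ρ_m − ρ_c)/ρ_m.
e = Δ ρ_m/(ρ_m − ρ_c) = 0.932 km × 3.36/0.62 = 5.05 km.

5.05 km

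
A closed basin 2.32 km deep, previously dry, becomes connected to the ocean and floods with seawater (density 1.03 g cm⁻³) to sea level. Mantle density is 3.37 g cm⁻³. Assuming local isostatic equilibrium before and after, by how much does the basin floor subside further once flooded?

After flooding the water column is d + s deep. Its weight must equal the weight of mantle displaced by the extra subsidence s: (d + s) ρ_w = s ρ_m.
s = d ρ_w / (ρ_m − ρ_w) = 2.32 km × 1.03/(3.37 − 1.03) = 1.02 km.

1.02 km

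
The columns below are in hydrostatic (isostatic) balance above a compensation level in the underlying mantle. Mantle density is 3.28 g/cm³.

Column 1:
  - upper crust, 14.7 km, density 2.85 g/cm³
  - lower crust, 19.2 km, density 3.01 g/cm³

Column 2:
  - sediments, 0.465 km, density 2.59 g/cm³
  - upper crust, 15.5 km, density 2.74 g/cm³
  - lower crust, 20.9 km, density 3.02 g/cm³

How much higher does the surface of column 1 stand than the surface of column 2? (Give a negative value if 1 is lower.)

−0.799 km

For any compensation level in the mantle, the mantle terms cancel and isostasy reduces to e = (Σt_1 − Σt_2) − (Σ(ρt)_1 − Σ(ρt)_2) / ρ_m.
Σt_1 = 33.9 km; Σt_2 = 36.865 km; Σ(ρt)_1 = 99.687; Σ(ρt)_2 = 106.79235 (in km·g/cm³).
e = (33.9 − 36.865) − (99.687 − 106.79235) / 3.28 = −0.799 km.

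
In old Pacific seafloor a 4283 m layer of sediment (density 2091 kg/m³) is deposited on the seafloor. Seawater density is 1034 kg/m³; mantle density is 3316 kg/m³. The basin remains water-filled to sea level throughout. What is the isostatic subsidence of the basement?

Submarine loading: the sediment displaces seawater, and the subsidence is in turn flooded, so s (ρ_m − ρ_w) = t (ρ_sed − ρ_w).
s = 4283 m × (2091 − 1034) / (3316 − 1034) = 1980 m.

1980 m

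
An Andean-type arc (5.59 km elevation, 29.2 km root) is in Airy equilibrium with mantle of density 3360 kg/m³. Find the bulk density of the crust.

2820 kg/m³

ρ_c h = (ρ_m − ρ_c) r → ρ_c (h + r) = ρ_m r → ρ_c = ρ_m r / (h + r).
ρ_c = 3360 × 29.2 km / (5.59 km + 29.2 km) = 2820 kg/m³.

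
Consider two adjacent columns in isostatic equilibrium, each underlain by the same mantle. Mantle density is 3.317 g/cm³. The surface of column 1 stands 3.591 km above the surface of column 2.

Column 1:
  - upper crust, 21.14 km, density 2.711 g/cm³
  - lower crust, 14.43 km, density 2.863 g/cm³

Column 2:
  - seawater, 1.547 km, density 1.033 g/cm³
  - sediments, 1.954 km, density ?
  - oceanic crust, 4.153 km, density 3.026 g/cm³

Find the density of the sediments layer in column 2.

1.93 g/cm³

Take the compensation level at the base of the deeper column (depth z_c below the surface of column 1) and equate Σ ρ_i t_i down to z_c; mantle fills any gap and the z_c terms cancel.
Column 1: 21.14×2.711 + 14.43×2.863 + (z_c − 35.57)×3.317
Column 2: 3.591×0 + 1.547×1.033 + 1.954×ρ + 4.153×3.026 + (z_c − 3.591 − 7.654)×3.317
The z_c×3.317 term appears on both sides and cancels. Collect the known terms of each column as K = Σ(ρt)_known − 3.317 × (depth of known layers): K_1 = 98.62363 − 3.317×35.57 = −19.36206; K_2 = 14.165029 − 3.317×(3.591 + 7.654) = −23.134636.
Balance: K_1 = K_2 + 1.954×ρ, so ρ = (K_1 − K_2)/1.954 = 3.77258/1.954 = 1.93 g/cm³.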